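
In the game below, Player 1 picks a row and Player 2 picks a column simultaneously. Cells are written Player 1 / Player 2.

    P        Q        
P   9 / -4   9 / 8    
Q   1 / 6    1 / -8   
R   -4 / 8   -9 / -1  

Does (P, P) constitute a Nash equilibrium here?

No

Holding Player 2 at P: Player 1 gets 9 from P, versus 1 from Q, -4 from R. No profitable deviation for Player 1.
Holding Player 1 at P: Player 2 gets -4 from P but could get 8 by switching to Q. Player 2 has a profitable deviation.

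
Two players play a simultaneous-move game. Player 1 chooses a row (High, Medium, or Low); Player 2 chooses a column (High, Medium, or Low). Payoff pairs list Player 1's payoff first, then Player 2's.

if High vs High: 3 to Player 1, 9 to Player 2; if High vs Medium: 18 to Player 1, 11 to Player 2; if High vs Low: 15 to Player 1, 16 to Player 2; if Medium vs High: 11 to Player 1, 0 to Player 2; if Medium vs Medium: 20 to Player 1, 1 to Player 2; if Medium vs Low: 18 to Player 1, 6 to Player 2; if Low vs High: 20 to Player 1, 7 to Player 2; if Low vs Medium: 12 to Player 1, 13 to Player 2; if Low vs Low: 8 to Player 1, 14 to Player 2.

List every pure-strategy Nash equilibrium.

Find each player's best response to every opponent strategy; NE are the intersections.
Player 1's best responses — vs High: Low (payoff 20); vs Medium: Medium (payoff 20); vs Low: Medium (payoff 18).
Player 2's best responses — vs High: Low (payoff 16); vs Medium: Low (payoff 6); vs Low: Low (payoff 14).
The only mutual best response is (Medium, Low); neither player gains by switching there.

(Medium, Low)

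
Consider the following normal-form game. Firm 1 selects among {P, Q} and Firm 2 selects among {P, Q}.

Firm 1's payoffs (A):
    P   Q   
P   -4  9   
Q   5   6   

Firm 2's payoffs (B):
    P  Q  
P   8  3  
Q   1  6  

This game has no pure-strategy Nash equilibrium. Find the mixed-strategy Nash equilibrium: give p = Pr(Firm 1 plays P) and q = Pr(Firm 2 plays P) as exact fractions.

Each player's mixing probability is pinned down by making the *other* player indifferent.
Firm 2 indifferent between P and Q: p·8 + (1−p)·1 = p·3 + (1−p)·6 ⟹ 1 + 7p = 6 + (-3)p ⟹ p = 1/2.
Firm 1 indifferent between P and Q: q·(-4) + (1−q)·9 = q·5 + (1−q)·6 ⟹ 9 + (-13)q = 6 + (-1)q ⟹ q = 1/4.

p = 1/2, q = 1/4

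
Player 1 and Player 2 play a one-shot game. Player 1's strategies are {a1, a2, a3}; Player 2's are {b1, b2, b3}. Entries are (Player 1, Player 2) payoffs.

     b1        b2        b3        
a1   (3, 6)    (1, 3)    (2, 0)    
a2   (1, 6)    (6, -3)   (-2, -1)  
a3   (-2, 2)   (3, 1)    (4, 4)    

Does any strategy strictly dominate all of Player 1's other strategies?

Check whether one of Player 1's strategies beats all alternatives regardless of what the opponent does.
a1 is not dominant: against b2, a2 gives 6 > 1.
a2 is not dominant: against b1, a1 gives 3 > 1.
a3 is not dominant: against b1, a1 gives 3 > -2.
No single strategy is best against every opponent action.

No strictly dominant strategy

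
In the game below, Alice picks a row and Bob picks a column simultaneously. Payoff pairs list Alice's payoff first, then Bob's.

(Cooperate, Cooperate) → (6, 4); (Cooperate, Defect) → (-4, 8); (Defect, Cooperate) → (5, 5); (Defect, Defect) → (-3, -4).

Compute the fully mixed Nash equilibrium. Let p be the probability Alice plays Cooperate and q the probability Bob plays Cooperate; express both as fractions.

p = 9/13, q = 1/2

In a mixed NE each player is indifferent between their pure strategies, so the opponent's mix sets the indifference.
Bob indifferent between Cooperate and Defect: p·4 + (1−p)·5 = p·8 + (1−p)·(-4) ⟹ 5 + (-1)p = (-4) + 12p ⟹ p = 9/13.
Alice indifferent between Cooperate and Defect: q·6 + (1−q)·(-4) = q·5 + (1−q)·(-3) ⟹ (-4) + 10q = (-3) + 8q ⟹ q = 1/2.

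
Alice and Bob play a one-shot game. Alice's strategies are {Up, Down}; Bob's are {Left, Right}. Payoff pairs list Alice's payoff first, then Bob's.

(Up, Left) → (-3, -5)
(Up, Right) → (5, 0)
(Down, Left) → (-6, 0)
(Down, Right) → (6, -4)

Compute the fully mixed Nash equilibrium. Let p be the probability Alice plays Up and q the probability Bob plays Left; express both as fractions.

p = 4/9, q = 1/4

In a mixed NE each player is indifferent between their pure strategies, so the opponent's mix sets the indifference.
Bob indifferent between Left and Right: p·(-5) + (1−p)·0 = p·0 + (1−p)·(-4) ⟹ 0 + (-5)p = (-4) + 4p ⟹ p = 4/9.
Alice indifferent between Up and Down: q·(-3) + (1−q)·5 = q·(-6) + (1−q)·6 ⟹ 5 + (-8)q = 6 + (-12)q ⟹ q = 1/4.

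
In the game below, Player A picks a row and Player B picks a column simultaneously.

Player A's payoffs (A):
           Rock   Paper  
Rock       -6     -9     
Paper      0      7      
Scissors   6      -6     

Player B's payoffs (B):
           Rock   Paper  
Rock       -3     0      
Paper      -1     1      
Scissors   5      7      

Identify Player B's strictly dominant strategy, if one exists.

Paper

Check whether one of Player B's strategies beats all alternatives regardless of what the opponent does.
Paper strictly dominates: vs Rock: 0 > -3; vs Paper: 1 > -1; vs Scissors: 7 > 5.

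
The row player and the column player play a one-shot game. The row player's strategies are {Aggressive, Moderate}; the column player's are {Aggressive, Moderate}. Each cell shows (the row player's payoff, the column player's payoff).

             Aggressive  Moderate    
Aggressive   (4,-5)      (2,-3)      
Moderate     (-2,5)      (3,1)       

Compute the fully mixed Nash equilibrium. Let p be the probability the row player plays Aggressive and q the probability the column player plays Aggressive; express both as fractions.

p = 2/3, q = 1/7

In a mixed NE each player is indifferent between their pure strategies, so the opponent's mix sets the indifference.
The column player indifferent between Aggressive and Moderate: p·(-5) + (1−p)·5 = p·(-3) + (1−p)·1 ⟹ 5 + (-10)p = 1 + (-4)p ⟹ p = 2/3.
The row player indifferent between Aggressive and Moderate: q·4 + (1−q)·2 = q·(-2) + (1−q)·3 ⟹ 2 + 2q = 3 + (-5)q ⟹ q = 1/7.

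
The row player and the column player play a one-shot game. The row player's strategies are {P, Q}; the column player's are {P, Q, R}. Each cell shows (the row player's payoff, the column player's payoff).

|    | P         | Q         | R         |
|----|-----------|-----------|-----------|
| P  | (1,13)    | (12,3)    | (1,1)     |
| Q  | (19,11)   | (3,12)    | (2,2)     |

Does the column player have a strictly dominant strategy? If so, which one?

No strictly dominant strategy

Check whether one of the column player's strategies beats all alternatives regardless of what the opponent does.
P is not dominant: against Q, Q gives 12 > 11.
Q is not dominant: against P, P gives 13 > 3.
R is not dominant: against P, P gives 13 > 1.
No single strategy is best against every opponent action.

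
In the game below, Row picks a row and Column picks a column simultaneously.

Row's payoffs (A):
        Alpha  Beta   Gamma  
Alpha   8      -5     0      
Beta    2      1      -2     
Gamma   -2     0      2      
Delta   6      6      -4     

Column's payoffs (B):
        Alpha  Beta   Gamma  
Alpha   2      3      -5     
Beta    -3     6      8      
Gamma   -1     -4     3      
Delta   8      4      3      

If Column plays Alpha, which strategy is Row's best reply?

Alpha

With Column fixed at Alpha, Row's payoffs are: Alpha → 8, Beta → 2, Gamma → -2, Delta → 6.
The maximum is 8, achieved by Alpha.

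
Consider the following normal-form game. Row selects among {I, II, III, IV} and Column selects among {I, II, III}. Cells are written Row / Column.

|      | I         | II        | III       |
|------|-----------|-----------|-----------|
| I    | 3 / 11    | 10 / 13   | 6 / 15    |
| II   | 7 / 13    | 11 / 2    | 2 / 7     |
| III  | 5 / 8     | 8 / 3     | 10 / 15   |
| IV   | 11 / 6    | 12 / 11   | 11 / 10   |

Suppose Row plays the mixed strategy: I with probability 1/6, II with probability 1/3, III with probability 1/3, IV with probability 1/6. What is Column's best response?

III

Compute Column's expected payoff from each pure strategy against the given mix.
I: (1/6)·11 + (1/3)·13 + (1/3)·8 + (1/6)·6 = 59/6
II: (1/6)·13 + (1/3)·2 + (1/3)·3 + (1/6)·11 = 17/3
III: (1/6)·15 + (1/3)·7 + (1/3)·15 + (1/6)·10 = 23/2
Highest expected payoff is 23/2, from III.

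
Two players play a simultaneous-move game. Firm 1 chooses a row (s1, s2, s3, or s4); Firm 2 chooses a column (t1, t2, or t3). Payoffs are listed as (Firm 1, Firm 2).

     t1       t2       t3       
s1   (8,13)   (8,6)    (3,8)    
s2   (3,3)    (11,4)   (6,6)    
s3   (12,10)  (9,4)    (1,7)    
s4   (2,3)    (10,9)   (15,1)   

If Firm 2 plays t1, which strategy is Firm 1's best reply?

With Firm 2 fixed at t1, Firm 1's payoffs are: s1 → 8, s2 → 3, s3 → 12, s4 → 2.
The maximum is 12, achieved by s3.

s3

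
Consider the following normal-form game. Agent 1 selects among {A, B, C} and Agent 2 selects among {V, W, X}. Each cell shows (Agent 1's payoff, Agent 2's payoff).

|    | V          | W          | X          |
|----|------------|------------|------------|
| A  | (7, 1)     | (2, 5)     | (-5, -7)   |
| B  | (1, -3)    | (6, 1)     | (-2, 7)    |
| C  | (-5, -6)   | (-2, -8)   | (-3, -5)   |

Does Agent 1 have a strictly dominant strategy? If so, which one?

None

A strategy is strictly dominant if it gives Agent 1 a strictly higher payoff than every other strategy, against every choice by the opponent.
A is not dominant: against W, B gives 6 > 2.
B is not dominant: against V, A gives 7 > 1.
C is not dominant: against V, A gives 7 > -5.
No single strategy is best against every opponent action.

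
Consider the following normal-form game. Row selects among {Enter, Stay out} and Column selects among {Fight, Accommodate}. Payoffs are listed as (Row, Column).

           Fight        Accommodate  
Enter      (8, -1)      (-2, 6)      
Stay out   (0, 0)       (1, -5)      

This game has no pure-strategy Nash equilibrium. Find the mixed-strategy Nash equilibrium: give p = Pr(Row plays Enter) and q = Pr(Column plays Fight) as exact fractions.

p = 5/12, q = 3/11

Each player's mixing probability is pinned down by making the *other* player indifferent.
Column indifferent between Fight and Accommodate: p·(-1) + (1−p)·0 = p·6 + (1−p)·(-5) ⟹ 0 + (-1)p = (-5) + 11p ⟹ p = 5/12.
Row indifferent between Enter and Stay out: q·8 + (1−q)·(-2) = q·0 + (1−q)·1 ⟹ (-2) + 10q = 1 + (-1)q ⟹ q = 3/11.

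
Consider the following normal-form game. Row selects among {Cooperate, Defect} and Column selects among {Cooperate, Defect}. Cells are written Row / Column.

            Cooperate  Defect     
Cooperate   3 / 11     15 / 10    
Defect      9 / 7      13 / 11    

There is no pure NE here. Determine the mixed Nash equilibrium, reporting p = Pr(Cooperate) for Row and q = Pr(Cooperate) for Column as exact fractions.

Each player's mixing probability is pinned down by making the *other* player indifferent.
Column indifferent between Cooperate and Defect: p·11 + (1−p)·7 = p·10 + (1−p)·11 ⟹ 7 + 4p = 11 + (-1)p ⟹ p = 4/5.
Row indifferent between Cooperate and Defect: q·3 + (1−q)·15 = q·9 + (1−q)·13 ⟹ 15 + (-12)q = 13 + (-4)q ⟹ q = 1/4.

p = 4/5, q = 1/4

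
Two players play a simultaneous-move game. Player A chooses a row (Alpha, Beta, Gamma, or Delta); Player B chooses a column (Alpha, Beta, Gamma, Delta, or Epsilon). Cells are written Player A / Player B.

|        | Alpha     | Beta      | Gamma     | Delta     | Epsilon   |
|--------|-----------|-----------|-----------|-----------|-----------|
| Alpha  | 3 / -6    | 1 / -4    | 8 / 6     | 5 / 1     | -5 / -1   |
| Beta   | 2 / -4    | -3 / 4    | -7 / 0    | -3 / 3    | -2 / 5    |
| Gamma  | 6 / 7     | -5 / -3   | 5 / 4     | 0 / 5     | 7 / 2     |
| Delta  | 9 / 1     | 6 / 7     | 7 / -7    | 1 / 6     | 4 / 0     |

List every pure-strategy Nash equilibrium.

(Alpha, Gamma) and (Delta, Beta)

Find each player's best response to every opponent strategy; NE are the intersections.
Player A's best responses — vs Alpha: Delta (payoff 9); vs Beta: Delta (payoff 6); vs Gamma: Alpha (payoff 8); vs Delta: Alpha (payoff 5); vs Epsilon: Gamma (payoff 7).
Player B's best responses — vs Alpha: Gamma (payoff 6); vs Beta: Epsilon (payoff 5); vs Gamma: Alpha (payoff 7); vs Delta: Beta (payoff 7).
Mutual best responses occur at (Alpha, Gamma) and (Delta, Beta); at each, neither player gains by switching.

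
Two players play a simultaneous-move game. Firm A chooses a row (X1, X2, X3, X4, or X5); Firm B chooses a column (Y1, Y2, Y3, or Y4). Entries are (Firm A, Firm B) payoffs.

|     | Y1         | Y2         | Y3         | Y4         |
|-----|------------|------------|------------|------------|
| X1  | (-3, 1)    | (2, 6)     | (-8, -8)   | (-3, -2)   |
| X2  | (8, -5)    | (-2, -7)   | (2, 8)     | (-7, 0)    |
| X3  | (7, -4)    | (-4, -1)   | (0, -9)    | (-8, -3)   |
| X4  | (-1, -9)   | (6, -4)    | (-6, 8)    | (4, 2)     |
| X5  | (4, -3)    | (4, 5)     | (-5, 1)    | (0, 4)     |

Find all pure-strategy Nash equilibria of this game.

Check mutual best responses: a cell is a NE iff neither player can gain by unilaterally deviating.
Firm A's best responses — vs Y1: X2 (payoff 8); vs Y2: X4 (payoff 6); vs Y3: X2 (payoff 2); vs Y4: X4 (payoff 4).
Firm B's best responses — vs X1: Y2 (payoff 6); vs X2: Y3 (payoff 8); vs X3: Y2 (payoff -1); vs X4: Y3 (payoff 8); vs X5: Y2 (payoff 5).
The only mutual best response is (X2, Y3); neither player gains by switching there.

(X2, Y3)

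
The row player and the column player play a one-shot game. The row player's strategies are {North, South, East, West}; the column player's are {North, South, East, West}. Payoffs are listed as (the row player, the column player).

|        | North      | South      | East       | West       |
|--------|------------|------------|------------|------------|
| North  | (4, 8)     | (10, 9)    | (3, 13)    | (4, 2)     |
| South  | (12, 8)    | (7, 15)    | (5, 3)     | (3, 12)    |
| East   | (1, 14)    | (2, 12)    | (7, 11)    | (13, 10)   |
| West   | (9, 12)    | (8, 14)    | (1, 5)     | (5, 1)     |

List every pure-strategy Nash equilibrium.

None

Find each player's best response to every opponent strategy; NE are the intersections.
The row player's best responses — vs North: South (payoff 12); vs South: North (payoff 10); vs East: East (payoff 7); vs West: East (payoff 13).
The column player's best responses — vs North: East (payoff 13); vs South: South (payoff 15); vs East: North (payoff 14); vs West: South (payoff 14).
No cell has both players best-responding. For instance, the row player's best reply to West is East, but against East the column player prefers North over West.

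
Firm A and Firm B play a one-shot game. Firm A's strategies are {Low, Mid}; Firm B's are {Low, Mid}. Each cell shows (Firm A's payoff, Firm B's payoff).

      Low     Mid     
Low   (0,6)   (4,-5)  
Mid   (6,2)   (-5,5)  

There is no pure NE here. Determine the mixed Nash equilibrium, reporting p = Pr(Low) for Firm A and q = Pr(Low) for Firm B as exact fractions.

Each player's mixing probability is pinned down by making the *other* player indifferent.
Firm B indifferent between Low and Mid: p·6 + (1−p)·2 = p·(-5) + (1−p)·5 ⟹ 2 + 4p = 5 + (-10)p ⟹ p = 3/14.
Firm A indifferent between Low and Mid: q·0 + (1−q)·4 = q·6 + (1−q)·(-5) ⟹ 4 + (-4)q = (-5) + 11q ⟹ q = 3/5.

p = 3/14, q = 3/5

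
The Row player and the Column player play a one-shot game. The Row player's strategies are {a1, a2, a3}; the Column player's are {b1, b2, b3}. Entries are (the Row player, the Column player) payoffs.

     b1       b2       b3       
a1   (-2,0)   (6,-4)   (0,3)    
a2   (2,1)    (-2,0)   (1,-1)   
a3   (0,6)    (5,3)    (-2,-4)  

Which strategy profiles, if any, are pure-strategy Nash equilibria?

(a2, b1)

Find each player's best response to every opponent strategy; NE are the intersections.
The Row player's best responses — vs b1: a2 (payoff 2); vs b2: a1 (payoff 6); vs b3: a2 (payoff 1).
The Column player's best responses — vs a1: b3 (payoff 3); vs a2: b1 (payoff 1); vs a3: b1 (payoff 6).
The only mutual best response is (a2, b1); neither player gains by switching there.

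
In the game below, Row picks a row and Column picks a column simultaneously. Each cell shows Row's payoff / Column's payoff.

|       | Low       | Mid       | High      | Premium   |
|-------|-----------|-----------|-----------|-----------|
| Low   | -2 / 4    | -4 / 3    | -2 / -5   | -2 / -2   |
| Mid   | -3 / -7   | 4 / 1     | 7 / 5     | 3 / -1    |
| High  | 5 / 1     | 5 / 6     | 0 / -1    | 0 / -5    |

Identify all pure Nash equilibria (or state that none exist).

Check mutual best responses: a cell is a NE iff neither player can gain by unilaterally deviating.
Row's best responses — vs Low: High (payoff 5); vs Mid: High (payoff 5); vs High: Mid (payoff 7); vs Premium: Mid (payoff 3).
Column's best responses — vs Low: Low (payoff 4); vs Mid: High (payoff 5); vs High: Mid (payoff 6).
Mutual best responses occur at (Mid, High) and (High, Mid); at each, neither player gains by switching.

(Mid, High) and (High, Mid)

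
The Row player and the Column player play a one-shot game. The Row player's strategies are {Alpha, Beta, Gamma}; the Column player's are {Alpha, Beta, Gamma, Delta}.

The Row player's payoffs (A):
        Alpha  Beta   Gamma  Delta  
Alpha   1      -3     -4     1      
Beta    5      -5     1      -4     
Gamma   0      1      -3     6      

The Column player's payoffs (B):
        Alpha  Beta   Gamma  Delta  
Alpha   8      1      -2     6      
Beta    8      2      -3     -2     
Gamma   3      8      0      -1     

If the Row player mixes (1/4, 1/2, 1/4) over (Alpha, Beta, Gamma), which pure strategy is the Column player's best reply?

Alpha

Compute the Column player's expected payoff from each pure strategy against the given mix.
Alpha: (1/4)·8 + (1/2)·8 + (1/4)·3 = 27/4
Beta: (1/4)·1 + (1/2)·2 + (1/4)·8 = 13/4
Gamma: (1/4)·(-2) + (1/2)·(-3) + (1/4)·0 = -2
Delta: (1/4)·6 + (1/2)·(-2) + (1/4)·(-1) = 1/4
Highest expected payoff is 27/4, from Alpha.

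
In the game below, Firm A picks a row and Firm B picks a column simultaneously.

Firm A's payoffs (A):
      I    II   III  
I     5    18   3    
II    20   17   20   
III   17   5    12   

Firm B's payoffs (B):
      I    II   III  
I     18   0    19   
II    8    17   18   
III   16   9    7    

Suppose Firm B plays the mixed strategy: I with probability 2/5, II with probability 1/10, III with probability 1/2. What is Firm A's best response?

II

Firm A's best reply maximizes expected payoff against the mix.
I: (2/5)·5 + (1/10)·18 + (1/2)·3 = 53/10
II: (2/5)·20 + (1/10)·17 + (1/2)·20 = 197/10
III: (2/5)·17 + (1/10)·5 + (1/2)·12 = 133/10
Highest expected payoff is 197/10, from II.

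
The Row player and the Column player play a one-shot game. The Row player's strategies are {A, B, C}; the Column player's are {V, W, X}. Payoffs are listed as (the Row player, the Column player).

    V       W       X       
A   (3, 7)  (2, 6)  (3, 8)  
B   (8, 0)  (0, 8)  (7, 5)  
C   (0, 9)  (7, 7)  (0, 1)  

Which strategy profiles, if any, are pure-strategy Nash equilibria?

There is no pure-strategy Nash equilibrium

A profile is a Nash equilibrium when each player is best-responding to the other.
The Row player's best responses — vs V: B (payoff 8); vs W: C (payoff 7); vs X: B (payoff 7).
The Column player's best responses — vs A: X (payoff 8); vs B: W (payoff 8); vs C: V (payoff 9).
No cell has both players best-responding. For instance, the Row player's best reply to V is B, but against B the Column player prefers W over V.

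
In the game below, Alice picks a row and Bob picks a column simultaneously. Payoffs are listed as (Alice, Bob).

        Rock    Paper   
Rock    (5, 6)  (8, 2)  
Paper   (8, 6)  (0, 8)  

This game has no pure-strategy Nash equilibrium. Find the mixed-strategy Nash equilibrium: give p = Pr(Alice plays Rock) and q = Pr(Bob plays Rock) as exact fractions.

Each player's mixing probability is pinned down by making the *other* player indifferent.
Bob indifferent between Rock and Paper: p·6 + (1−p)·6 = p·2 + (1−p)·8 ⟹ 6 + 0p = 8 + (-6)p ⟹ p = 1/3.
Alice indifferent between Rock and Paper: q·5 + (1−q)·8 = q·8 + (1−q)·0 ⟹ 8 + (-3)q = 0 + 8q ⟹ q = 8/11.

p = 1/3, q = 8/11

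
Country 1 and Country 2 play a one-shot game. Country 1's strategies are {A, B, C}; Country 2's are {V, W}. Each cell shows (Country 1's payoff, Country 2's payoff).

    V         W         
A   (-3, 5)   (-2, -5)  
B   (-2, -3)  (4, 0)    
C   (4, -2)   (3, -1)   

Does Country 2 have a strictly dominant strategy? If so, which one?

No strictly dominant strategy

Check whether one of Country 2's strategies beats all alternatives regardless of what the opponent does.
V is not dominant: against B, W gives 0 > -3.
W is not dominant: against A, V gives 5 > -5.
No single strategy is best against every opponent action.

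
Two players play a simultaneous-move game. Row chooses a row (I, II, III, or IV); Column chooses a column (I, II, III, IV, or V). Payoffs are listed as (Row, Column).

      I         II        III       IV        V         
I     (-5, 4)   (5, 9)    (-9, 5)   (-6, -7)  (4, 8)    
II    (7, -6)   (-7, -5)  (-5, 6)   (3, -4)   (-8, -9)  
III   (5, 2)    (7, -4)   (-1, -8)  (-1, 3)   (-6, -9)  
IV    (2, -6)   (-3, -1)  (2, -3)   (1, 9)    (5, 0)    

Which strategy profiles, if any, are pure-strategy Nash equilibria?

There is no pure-strategy Nash equilibrium

Check mutual best responses: a cell is a NE iff neither player can gain by unilaterally deviating.
Row's best responses — vs I: II (payoff 7); vs II: III (payoff 7); vs III: IV (payoff 2); vs IV: II (payoff 3); vs V: IV (payoff 5).
Column's best responses — vs I: II (payoff 9); vs II: III (payoff 6); vs III: IV (payoff 3); vs IV: IV (payoff 9).
No cell has both players best-responding. For instance, Row's best reply to III is IV, but against IV Column prefers IV over III.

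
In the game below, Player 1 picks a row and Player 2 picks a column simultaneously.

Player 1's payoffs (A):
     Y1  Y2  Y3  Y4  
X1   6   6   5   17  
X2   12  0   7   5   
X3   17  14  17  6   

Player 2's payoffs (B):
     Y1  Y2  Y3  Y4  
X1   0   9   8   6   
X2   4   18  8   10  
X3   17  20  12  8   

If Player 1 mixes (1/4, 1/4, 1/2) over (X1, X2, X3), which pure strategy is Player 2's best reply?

Y2

Player 2's best reply maximizes expected payoff against the mix.
Y1: (1/4)·0 + (1/4)·4 + (1/2)·17 = 19/2
Y2: (1/4)·9 + (1/4)·18 + (1/2)·20 = 67/4
Y3: (1/4)·8 + (1/4)·8 + (1/2)·12 = 10
Y4: (1/4)·6 + (1/4)·10 + (1/2)·8 = 8
Highest expected payoff is 67/4, from Y2.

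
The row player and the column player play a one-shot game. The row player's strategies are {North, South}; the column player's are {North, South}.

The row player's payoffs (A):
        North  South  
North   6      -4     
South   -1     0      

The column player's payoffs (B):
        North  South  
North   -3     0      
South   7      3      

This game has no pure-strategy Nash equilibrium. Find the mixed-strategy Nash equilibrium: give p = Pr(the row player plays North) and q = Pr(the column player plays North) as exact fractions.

p = 4/7, q = 4/11

In a mixed NE each player is indifferent between their pure strategies, so the opponent's mix sets the indifference.
The column player indifferent between North and South: p·(-3) + (1−p)·7 = p·0 + (1−p)·3 ⟹ 7 + (-10)p = 3 + (-3)p ⟹ p = 4/7.
The row player indifferent between North and South: q·6 + (1−q)·(-4) = q·(-1) + (1−q)·0 ⟹ (-4) + 10q = 0 + (-1)q ⟹ q = 4/11.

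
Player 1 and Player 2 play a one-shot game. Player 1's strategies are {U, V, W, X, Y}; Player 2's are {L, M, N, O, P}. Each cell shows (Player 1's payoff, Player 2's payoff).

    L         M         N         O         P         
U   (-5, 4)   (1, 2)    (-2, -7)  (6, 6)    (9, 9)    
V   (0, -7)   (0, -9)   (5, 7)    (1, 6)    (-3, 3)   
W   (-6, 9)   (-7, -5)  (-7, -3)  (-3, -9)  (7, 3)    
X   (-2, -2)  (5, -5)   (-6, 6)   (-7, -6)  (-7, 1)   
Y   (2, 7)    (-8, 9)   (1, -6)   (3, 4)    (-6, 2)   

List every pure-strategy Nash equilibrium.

(U, P) and (V, N)

A profile is a Nash equilibrium when each player is best-responding to the other.
Player 1's best responses — vs L: Y (payoff 2); vs M: X (payoff 5); vs N: V (payoff 5); vs O: U (payoff 6); vs P: U (payoff 9).
Player 2's best responses — vs U: P (payoff 9); vs V: N (payoff 7); vs W: L (payoff 9); vs X: N (payoff 6); vs Y: M (payoff 9).
Mutual best responses occur at (U, P) and (V, N); at each, neither player gains by switching.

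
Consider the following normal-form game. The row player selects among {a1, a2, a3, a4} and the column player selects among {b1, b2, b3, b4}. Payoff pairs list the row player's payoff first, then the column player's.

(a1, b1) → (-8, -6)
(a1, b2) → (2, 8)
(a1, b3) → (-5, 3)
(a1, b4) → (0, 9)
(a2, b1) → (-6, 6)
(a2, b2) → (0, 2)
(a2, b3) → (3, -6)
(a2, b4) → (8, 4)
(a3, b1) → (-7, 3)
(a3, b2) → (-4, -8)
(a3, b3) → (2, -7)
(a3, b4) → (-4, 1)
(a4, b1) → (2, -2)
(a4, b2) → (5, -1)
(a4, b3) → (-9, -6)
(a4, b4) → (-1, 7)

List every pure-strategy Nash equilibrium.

None

A profile is a Nash equilibrium when each player is best-responding to the other.
The row player's best responses — vs b1: a4 (payoff 2); vs b2: a4 (payoff 5); vs b3: a2 (payoff 3); vs b4: a2 (payoff 8).
The column player's best responses — vs a1: b4 (payoff 9); vs a2: b1 (payoff 6); vs a3: b1 (payoff 3); vs a4: b4 (payoff 7).
No cell has both players best-responding. For instance, the row player's best reply to b4 is a2, but against a2 the column player prefers b1 over b4.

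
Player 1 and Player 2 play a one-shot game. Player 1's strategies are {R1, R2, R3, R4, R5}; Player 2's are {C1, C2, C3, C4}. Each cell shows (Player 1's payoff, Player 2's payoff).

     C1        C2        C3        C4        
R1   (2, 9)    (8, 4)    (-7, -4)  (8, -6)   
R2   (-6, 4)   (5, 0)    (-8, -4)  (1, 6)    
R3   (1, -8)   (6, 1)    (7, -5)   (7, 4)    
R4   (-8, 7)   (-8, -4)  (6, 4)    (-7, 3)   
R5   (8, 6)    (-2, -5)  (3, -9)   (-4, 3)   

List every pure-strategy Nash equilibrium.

(R5, C1)

Check mutual best responses: a cell is a NE iff neither player can gain by unilaterally deviating.
Player 1's best responses — vs C1: R5 (payoff 8); vs C2: R1 (payoff 8); vs C3: R3 (payoff 7); vs C4: R1 (payoff 8).
Player 2's best responses — vs R1: C1 (payoff 9); vs R2: C4 (payoff 6); vs R3: C4 (payoff 4); vs R4: C1 (payoff 7); vs R5: C1 (payoff 6).
The only mutual best response is (R5, C1); neither player gains by switching there.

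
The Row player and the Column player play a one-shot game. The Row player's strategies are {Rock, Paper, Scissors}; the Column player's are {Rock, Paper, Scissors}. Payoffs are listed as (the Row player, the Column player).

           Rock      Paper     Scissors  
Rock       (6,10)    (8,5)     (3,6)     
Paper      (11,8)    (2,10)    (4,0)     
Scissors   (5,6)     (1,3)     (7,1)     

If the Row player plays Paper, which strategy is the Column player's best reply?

Paper

With the Row player fixed at Paper, the Column player's payoffs are: Rock → 8, Paper → 10, Scissors → 0.
The maximum is 10, achieved by Paper.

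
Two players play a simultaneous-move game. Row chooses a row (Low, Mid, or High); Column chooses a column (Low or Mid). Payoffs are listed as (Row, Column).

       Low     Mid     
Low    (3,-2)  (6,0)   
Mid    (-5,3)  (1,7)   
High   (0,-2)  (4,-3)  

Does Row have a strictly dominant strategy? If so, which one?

A strategy is strictly dominant if it gives Row a strictly higher payoff than every other strategy, against every choice by the opponent.
Low strictly dominates: vs Low: 3 > each of {-5, 0}; vs Mid: 6 > each of {1, 4}.

Low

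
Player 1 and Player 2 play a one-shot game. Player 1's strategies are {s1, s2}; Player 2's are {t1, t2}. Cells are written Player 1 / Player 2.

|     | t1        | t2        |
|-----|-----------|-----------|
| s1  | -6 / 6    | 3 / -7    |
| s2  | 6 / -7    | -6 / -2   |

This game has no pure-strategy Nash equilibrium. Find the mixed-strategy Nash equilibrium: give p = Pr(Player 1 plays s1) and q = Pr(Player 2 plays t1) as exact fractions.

Each player's mixing probability is pinned down by making the *other* player indifferent.
Player 2 indifferent between t1 and t2: p·6 + (1−p)·(-7) = p·(-7) + (1−p)·(-2) ⟹ (-7) + 13p = (-2) + (-5)p ⟹ p = 5/18.
Player 1 indifferent between s1 and s2: q·(-6) + (1−q)·3 = q·6 + (1−q)·(-6) ⟹ 3 + (-9)q = (-6) + 12q ⟹ q = 3/7.

p = 5/18, q = 3/7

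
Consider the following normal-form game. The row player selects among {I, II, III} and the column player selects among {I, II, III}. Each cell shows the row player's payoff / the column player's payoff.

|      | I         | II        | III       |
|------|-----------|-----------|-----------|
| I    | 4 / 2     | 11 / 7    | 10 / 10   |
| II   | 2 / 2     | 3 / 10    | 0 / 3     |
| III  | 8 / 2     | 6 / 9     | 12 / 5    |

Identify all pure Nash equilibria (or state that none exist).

A profile is a Nash equilibrium when each player is best-responding to the other.
The row player's best responses — vs I: III (payoff 8); vs II: I (payoff 11); vs III: III (payoff 12).
The column player's best responses — vs I: III (payoff 10); vs II: II (payoff 10); vs III: II (payoff 9).
No cell has both players best-responding. For instance, the row player's best reply to II is I, but against I the column player prefers III over II.

No pure-strategy Nash equilibrium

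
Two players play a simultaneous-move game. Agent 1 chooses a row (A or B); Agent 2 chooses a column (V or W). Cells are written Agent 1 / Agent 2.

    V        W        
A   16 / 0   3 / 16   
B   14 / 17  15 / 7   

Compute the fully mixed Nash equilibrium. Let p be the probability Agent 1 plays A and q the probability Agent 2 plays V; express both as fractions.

p = 5/13, q = 6/7

Each player's mixing probability is pinned down by making the *other* player indifferent.
Agent 2 indifferent between V and W: p·0 + (1−p)·17 = p·16 + (1−p)·7 ⟹ 17 + (-17)p = 7 + 9p ⟹ p = 5/13.
Agent 1 indifferent between A and B: q·16 + (1−q)·3 = q·14 + (1−q)·15 ⟹ 3 + 13q = 15 + (-1)q ⟹ q = 6/7.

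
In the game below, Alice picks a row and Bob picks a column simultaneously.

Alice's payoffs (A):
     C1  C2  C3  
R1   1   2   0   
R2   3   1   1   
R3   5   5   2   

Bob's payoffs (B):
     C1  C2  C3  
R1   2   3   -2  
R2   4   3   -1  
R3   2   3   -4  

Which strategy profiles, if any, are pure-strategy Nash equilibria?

(R3, C2)

A profile is a Nash equilibrium when each player is best-responding to the other.
Alice's best responses — vs C1: R3 (payoff 5); vs C2: R3 (payoff 5); vs C3: R3 (payoff 2).
Bob's best responses — vs R1: C2 (payoff 3); vs R2: C1 (payoff 4); vs R3: C2 (payoff 3).
The only mutual best response is (R3, C2); neither player gains by switching there.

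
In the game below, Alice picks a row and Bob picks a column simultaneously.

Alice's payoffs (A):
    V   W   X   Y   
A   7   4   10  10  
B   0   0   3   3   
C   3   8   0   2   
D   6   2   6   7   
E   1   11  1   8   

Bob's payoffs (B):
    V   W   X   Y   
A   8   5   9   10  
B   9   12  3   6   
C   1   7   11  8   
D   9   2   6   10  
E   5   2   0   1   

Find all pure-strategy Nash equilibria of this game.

Check mutual best responses: a cell is a NE iff neither player can gain by unilaterally deviating.
Alice's best responses — vs V: A (payoff 7); vs W: E (payoff 11); vs X: A (payoff 10); vs Y: A (payoff 10).
Bob's best responses — vs A: Y (payoff 10); vs B: W (payoff 12); vs C: X (payoff 11); vs D: Y (payoff 10); vs E: V (payoff 5).
The only mutual best response is (A, Y); neither player gains by switching there.

(A, Y)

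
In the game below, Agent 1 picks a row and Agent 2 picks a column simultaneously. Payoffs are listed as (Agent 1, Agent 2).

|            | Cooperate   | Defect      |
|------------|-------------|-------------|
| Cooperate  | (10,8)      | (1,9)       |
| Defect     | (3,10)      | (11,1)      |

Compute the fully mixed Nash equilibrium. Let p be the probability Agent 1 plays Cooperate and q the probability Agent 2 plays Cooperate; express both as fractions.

Each player's mixing probability is pinned down by making the *other* player indifferent.
Agent 2 indifferent between Cooperate and Defect: p·8 + (1−p)·10 = p·9 + (1−p)·1 ⟹ 10 + (-2)p = 1 + 8p ⟹ p = 9/10.
Agent 1 indifferent between Cooperate and Defect: q·10 + (1−q)·1 = q·3 + (1−q)·11 ⟹ 1 + 9q = 11 + (-8)q ⟹ q = 10/17.

p = 9/10, q = 10/17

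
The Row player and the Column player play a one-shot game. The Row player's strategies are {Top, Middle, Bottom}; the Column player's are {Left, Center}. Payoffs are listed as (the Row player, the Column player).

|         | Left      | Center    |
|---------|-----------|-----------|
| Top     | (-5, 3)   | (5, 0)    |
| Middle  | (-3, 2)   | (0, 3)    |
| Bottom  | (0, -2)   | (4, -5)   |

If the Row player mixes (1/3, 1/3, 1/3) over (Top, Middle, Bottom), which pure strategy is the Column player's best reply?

The Column player's best reply maximizes expected payoff against the mix.
Left: (1/3)·3 + (1/3)·2 + (1/3)·(-2) = 1
Center: (1/3)·0 + (1/3)·3 + (1/3)·(-5) = -2/3
Highest expected payoff is 1, from Left.

Left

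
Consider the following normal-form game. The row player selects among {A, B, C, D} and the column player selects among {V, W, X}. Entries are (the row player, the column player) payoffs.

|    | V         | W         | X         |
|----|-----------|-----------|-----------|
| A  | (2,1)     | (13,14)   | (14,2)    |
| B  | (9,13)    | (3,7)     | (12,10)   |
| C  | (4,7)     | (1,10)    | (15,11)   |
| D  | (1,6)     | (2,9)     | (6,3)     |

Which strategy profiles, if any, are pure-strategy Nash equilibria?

(A, W), (B, V), and (C, X)

Find each player's best response to every opponent strategy; NE are the intersections.
The row player's best responses — vs V: B (payoff 9); vs W: A (payoff 13); vs X: C (payoff 15).
The column player's best responses — vs A: W (payoff 14); vs B: V (payoff 13); vs C: X (payoff 11); vs D: W (payoff 9).
Mutual best responses occur at (A, W), (B, V), and (C, X); at each, neither player gains by switching.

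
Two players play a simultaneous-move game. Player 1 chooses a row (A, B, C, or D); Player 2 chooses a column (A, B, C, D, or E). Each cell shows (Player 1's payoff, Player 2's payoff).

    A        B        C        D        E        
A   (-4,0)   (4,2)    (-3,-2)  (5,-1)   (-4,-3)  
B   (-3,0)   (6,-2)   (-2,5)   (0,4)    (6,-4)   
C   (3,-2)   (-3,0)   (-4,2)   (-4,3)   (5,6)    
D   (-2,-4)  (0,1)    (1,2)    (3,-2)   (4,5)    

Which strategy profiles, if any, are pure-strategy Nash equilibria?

A profile is a Nash equilibrium when each player is best-responding to the other.
Player 1's best responses — vs A: C (payoff 3); vs B: B (payoff 6); vs C: D (payoff 1); vs D: A (payoff 5); vs E: B (payoff 6).
Player 2's best responses — vs A: B (payoff 2); vs B: C (payoff 5); vs C: E (payoff 6); vs D: E (payoff 5).
No cell has both players best-responding. For instance, Player 1's best reply to C is D, but against D Player 2 prefers E over C.

No pure-strategy Nash equilibrium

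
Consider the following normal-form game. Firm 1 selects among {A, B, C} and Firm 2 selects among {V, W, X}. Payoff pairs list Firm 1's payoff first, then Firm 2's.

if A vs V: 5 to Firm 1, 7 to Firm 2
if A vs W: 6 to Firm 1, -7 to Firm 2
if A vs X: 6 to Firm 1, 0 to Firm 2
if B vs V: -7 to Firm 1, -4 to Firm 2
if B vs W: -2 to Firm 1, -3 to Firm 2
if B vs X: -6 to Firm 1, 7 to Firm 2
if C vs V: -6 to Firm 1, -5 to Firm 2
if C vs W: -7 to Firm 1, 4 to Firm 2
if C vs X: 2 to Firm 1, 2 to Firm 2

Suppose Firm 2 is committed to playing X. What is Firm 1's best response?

A

With Firm 2 fixed at X, Firm 1's payoffs are: A → 6, B → -6, C → 2.
The maximum is 6, achieved by A.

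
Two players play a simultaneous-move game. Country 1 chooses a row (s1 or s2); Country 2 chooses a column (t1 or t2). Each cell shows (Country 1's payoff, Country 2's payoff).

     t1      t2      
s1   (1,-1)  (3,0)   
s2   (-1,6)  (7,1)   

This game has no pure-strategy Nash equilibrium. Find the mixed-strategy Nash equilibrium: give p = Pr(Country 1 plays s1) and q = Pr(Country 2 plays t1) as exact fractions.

In a mixed NE each player is indifferent between their pure strategies, so the opponent's mix sets the indifference.
Country 2 indifferent between t1 and t2: p·(-1) + (1−p)·6 = p·0 + (1−p)·1 ⟹ 6 + (-7)p = 1 + (-1)p ⟹ p = 5/6.
Country 1 indifferent between s1 and s2: q·1 + (1−q)·3 = q·(-1) + (1−q)·7 ⟹ 3 + (-2)q = 7 + (-8)q ⟹ q = 2/3.

p = 5/6, q = 2/3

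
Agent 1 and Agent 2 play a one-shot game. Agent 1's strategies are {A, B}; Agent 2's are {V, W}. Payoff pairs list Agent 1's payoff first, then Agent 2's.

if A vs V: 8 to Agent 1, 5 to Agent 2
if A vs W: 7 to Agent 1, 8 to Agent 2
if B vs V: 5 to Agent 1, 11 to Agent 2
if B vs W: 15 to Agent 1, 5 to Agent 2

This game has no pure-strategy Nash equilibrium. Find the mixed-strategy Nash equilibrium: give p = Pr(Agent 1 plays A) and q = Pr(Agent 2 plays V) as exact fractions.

In a mixed NE each player is indifferent between their pure strategies, so the opponent's mix sets the indifference.
Agent 2 indifferent between V and W: p·5 + (1−p)·11 = p·8 + (1−p)·5 ⟹ 11 + (-6)p = 5 + 3p ⟹ p = 2/3.
Agent 1 indifferent between A and B: q·8 + (1−q)·7 = q·5 + (1−q)·15 ⟹ 7 + 1q = 15 + (-10)q ⟹ q = 8/11.

p = 2/3, q = 8/11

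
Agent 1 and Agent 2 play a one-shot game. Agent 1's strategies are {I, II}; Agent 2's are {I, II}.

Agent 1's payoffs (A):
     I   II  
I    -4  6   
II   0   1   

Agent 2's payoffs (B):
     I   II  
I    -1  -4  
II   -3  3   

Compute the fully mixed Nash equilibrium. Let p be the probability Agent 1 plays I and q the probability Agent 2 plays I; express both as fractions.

p = 2/3, q = 5/9

Each player's mixing probability is pinned down by making the *other* player indifferent.
Agent 2 indifferent between I and II: p·(-1) + (1−p)·(-3) = p·(-4) + (1−p)·3 ⟹ (-3) + 2p = 3 + (-7)p ⟹ p = 2/3.
Agent 1 indifferent between I and II: q·(-4) + (1−q)·6 = q·0 + (1−q)·1 ⟹ 6 + (-10)q = 1 + (-1)q ⟹ q = 5/9.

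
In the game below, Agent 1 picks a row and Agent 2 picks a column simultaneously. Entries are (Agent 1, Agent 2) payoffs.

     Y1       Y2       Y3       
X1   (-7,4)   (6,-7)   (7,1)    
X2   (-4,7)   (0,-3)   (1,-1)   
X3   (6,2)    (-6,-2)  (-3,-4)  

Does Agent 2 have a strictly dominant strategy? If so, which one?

Check whether one of Agent 2's strategies beats all alternatives regardless of what the opponent does.
Y1 strictly dominates: vs X1: 4 > each of {-7, 1}; vs X2: 7 > each of {-3, -1}; vs X3: 2 > each of {-2, -4}.

Y1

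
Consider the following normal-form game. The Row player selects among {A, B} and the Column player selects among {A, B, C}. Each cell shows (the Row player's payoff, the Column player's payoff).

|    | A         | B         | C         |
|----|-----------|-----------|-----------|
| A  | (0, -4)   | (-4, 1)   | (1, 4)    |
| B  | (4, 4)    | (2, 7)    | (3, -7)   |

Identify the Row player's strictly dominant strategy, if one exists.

Check whether one of the Row player's strategies beats all alternatives regardless of what the opponent does.
B strictly dominates: vs A: 4 > 0; vs B: 2 > -4; vs C: 3 > 1.

B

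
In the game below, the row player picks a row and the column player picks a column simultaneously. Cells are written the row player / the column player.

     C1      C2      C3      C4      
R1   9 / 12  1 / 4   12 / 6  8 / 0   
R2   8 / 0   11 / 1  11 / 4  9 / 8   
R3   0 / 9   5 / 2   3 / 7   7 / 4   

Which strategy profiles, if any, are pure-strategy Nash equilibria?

(R1, C1) and (R2, C4)

Check mutual best responses: a cell is a NE iff neither player can gain by unilaterally deviating.
The row player's best responses — vs C1: R1 (payoff 9); vs C2: R2 (payoff 11); vs C3: R1 (payoff 12); vs C4: R2 (payoff 9).
The column player's best responses — vs R1: C1 (payoff 12); vs R2: C4 (payoff 8); vs R3: C1 (payoff 9).
Mutual best responses occur at (R1, C1) and (R2, C4); at each, neither player gains by switching.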